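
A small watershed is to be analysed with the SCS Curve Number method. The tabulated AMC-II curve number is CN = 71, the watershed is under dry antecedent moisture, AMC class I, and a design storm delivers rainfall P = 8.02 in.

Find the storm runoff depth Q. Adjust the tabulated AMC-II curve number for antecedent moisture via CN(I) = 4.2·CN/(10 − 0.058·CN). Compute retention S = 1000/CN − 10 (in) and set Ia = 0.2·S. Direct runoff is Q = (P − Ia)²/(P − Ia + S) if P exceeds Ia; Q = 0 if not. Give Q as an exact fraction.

Dry (AMC I): CN(I) = 4.2·71/(10 − 0.058·71) = (1491/5)/(2941/500) = 149100/2941 ≈ 50.697
S = 1000/(149100/2941) − 10 = 14500/1491 in ≈ 9.725 in
Ia = 0.2·(14500/1491) = 2900/1491 in ≈ 1.945 in
P − Ia = 8.020 − 1.945 = 452891/74550 ≈ 6.075 in (> 0, runoff occurs)
Q = (452891/74550)²/((452891/74550) + 14500/1491) = (205110257881/5557702500)/(1177891/74550) = 205110257881/87811774050 in ≈ 2.336 in

Q = 205110257881/87811774050 in ≈ 2.336 in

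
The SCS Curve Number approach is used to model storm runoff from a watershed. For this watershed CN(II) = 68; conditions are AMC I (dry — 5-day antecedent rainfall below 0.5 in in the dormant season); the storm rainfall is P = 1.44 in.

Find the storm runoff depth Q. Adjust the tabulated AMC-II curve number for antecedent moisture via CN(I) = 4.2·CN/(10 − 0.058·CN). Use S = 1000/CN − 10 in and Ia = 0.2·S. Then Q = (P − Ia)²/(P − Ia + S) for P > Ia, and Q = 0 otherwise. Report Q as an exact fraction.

Q = 0 in ≈ 0.000 in

CN(I) from CN(II)=68: (4.2·68)/(10 − 0.058·68) = 35700/757 ≈ 47.160
S = 1000/(35700/757) − 10 = 4000/357 in ≈ 11.204 in
Initial abstraction Ia = S/5 = (4000/357)/5 = 800/357 ≈ 2.241 in
P = 1.440 ≤ Ia = 2.241 in: entire storm abstracted, Q = 0.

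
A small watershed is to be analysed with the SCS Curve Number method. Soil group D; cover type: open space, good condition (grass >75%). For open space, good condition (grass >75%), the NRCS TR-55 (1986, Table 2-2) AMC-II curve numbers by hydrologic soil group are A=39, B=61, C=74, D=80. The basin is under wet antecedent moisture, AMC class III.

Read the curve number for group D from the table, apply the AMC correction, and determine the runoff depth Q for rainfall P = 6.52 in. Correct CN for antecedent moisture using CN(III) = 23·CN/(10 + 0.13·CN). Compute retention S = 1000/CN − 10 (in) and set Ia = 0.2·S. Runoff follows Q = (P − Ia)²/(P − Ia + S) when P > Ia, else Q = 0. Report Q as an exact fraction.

Q = 13133376/2443175 in ≈ 5.376 in

NRCS table: open space, good condition (grass >75%), soil group D → CN(II) = 80
Wet (AMC III): CN(III) = 23·80/(10 + 0.13·80) = 1840/(102/5) = 4600/51 ≈ 90.196
S = 1000/(4600/51) − 10 = 25/23 in ≈ 1.087 in
Initial abstraction Ia = S/5 = (25/23)/5 = 5/23 ≈ 0.217 in
Since P=6.520 > Ia=0.217: effective rainfall P−Ia = 3624/575 in
Q: (3624/575)² ÷ (4249/575) = 13133376/2443175 in (≈ 5.376 in)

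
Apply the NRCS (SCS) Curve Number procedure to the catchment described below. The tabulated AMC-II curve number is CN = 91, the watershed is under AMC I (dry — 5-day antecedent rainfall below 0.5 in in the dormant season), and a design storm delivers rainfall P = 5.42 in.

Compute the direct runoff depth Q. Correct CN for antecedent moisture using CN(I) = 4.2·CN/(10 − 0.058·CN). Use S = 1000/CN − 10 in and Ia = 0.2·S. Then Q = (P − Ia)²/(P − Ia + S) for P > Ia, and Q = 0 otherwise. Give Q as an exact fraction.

Q = 24846271129/7409169950 in ≈ 3.353 in

Adjust CN=91 to AMC I: 4.2·91/(10 − 0.058·91) → (1911/5) ÷ (2361/500) = 63700/787 ≈ 80.940
Retention S: 1000/CN − 10 with CN=80.940 → S = 1500/637 ≈ 2.355 in
Initial abstraction Ia = S/5 = (1500/637)/5 = 300/637 ≈ 0.471 in
P − Ia = 5.420 − 0.471 = 157627/31850 ≈ 4.949 in (> 0, runoff occurs)
Q: (157627/31850)² ÷ (232627/31850) = 24846271129/7409169950 in (≈ 3.353 in)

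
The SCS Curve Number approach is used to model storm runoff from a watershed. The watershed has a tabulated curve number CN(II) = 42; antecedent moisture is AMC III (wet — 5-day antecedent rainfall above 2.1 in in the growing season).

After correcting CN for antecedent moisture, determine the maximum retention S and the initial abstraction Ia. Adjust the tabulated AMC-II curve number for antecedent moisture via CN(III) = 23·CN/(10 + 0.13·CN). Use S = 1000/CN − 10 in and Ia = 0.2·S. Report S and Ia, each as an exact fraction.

Wet (AMC III): CN(III) = 23·42/(10 + 0.13·42) = 966/(773/50) = 48300/773 ≈ 62.484
Retention S: 1000/CN − 10 with CN=62.484 → S = 2900/483 ≈ 6.004 in
Ia = 0.2S: 0.2·6.004 = 1.201 in (exactly 580/483)

S = 2900/483 in ≈ 6.004 in; Ia = 580/483 in ≈ 1.201 in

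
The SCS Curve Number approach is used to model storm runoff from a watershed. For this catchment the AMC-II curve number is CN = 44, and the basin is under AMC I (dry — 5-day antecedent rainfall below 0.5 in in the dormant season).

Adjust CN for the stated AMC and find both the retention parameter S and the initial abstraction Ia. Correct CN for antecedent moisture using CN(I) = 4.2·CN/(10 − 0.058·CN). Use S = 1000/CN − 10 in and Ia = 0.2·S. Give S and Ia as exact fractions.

Dry (AMC I): CN(I) = 4.2·44/(10 − 0.058·44) = (924/5)/(931/125) = 3300/133 ≈ 24.812
S = 1000/(3300/133) − 10 = 1000/33 in ≈ 30.303 in
Ia = 0.2S: 0.2·30.303 = 6.061 in (exactly 200/33)

S = 1000/33 in ≈ 30.303 in; Ia = 200/33 in ≈ 6.061 in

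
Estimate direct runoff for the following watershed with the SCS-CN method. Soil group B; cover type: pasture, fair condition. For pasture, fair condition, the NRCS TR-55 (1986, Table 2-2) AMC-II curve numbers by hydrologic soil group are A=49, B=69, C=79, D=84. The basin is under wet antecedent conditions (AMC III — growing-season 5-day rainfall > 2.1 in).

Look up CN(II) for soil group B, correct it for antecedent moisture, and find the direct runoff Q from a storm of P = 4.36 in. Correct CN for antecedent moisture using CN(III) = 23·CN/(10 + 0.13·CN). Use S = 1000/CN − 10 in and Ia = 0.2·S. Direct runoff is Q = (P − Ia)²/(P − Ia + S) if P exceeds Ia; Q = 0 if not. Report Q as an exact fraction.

Q = 24800895289/9322950525 in ≈ 2.660 in

NRCS table: pasture, fair condition, soil group B → CN(II) = 69
Wet (AMC III): CN(III) = 23·69/(10 + 0.13·69) = 1587/(1897/100) = 158700/1897 ≈ 83.658
Retention S: 1000/CN − 10 with CN=83.658 → S = 3100/1587 ≈ 1.953 in
Ia = 0.2·(3100/1587) = 620/1587 in ≈ 0.391 in
P − Ia = 4.360 − 0.391 = 157483/39675 ≈ 3.969 in (> 0, runoff occurs)
Q = (157483/39675)²/((157483/39675) + 3100/1587) = (24800895289/1574105625)/(234983/39675) = 24800895289/9322950525 in ≈ 2.660 in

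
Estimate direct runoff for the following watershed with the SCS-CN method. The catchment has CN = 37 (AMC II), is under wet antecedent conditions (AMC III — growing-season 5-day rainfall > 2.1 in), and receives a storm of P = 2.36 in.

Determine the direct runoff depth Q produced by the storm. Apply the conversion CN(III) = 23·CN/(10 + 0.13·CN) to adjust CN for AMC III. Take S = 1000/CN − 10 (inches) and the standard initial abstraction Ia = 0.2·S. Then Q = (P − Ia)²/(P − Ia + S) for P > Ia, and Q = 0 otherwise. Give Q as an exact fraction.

Q = 350026681/3748846475 in ≈ 0.093 in

Adjust CN=37 to AMC III: 23·37/(10 + 0.13·37) → 851 ÷ (1481/100) = 85100/1481 ≈ 57.461
S = 1000/(85100/1481) − 10 = 6300/851 in ≈ 7.403 in
Ia = 0.2S: 0.2·7.403 = 1.481 in (exactly 1260/851)
Excess rainfall: 2.360 − 1.481 = 0.879 in; P > Ia so Q > 0
Runoff Q = (P−Ia)²/(P−Ia+S) = (0.879)²/(0.879+7.403) = 350026681/3748846475 ≈ 0.093 in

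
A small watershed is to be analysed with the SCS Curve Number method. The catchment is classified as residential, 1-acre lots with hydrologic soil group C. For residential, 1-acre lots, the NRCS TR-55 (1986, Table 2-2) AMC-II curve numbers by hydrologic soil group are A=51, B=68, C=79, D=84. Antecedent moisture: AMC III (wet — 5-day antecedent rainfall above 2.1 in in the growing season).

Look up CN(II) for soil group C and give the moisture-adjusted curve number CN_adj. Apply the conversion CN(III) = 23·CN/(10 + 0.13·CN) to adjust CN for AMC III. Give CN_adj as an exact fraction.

NRCS table: residential, 1-acre lots, soil group C → CN(II) = 79
Wet (AMC III): CN(III) = 23·79/(10 + 0.13·79) = 1817/(2027/100) = 181700/2027 ≈ 89.640

CN_adj = 181700/2027 ≈ 89.640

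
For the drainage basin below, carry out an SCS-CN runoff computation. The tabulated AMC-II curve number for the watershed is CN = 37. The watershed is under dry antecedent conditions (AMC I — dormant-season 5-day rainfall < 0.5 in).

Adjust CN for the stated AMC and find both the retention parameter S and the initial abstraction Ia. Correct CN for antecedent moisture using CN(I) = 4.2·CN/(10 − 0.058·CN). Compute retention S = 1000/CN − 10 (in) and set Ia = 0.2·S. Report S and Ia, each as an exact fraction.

S = 1500/37 in ≈ 40.541 in; Ia = 300/37 in ≈ 8.108 in

Adjust CN=37 to AMC I: 4.2·37/(10 − 0.058·37) → (777/5) ÷ (3927/500) = 3700/187 ≈ 19.786
Max retention: S = 1000/(3700/187) − 10 = 1500/37 in (≈ 40.541 in)
Initial abstraction Ia = S/5 = (1500/37)/5 = 300/37 ≈ 8.108 in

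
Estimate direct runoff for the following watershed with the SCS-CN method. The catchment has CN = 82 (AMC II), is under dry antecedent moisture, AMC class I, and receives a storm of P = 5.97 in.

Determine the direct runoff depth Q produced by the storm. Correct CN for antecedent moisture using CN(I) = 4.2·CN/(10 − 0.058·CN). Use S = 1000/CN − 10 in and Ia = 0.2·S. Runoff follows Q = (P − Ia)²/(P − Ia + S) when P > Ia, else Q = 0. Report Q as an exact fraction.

Q = 2219634769/929047700 in ≈ 2.389 in

CN(I) from CN(II)=82: (4.2·82)/(10 − 0.058·82) = 28700/437 ≈ 65.675
S = 1000/(28700/437) − 10 = 1500/287 in ≈ 5.226 in
Initial abstraction Ia = S/5 = (1500/287)/5 = 300/287 ≈ 1.045 in
Excess rainfall: 5.970 − 1.045 = 4.925 in; P > Ia so Q > 0
Runoff Q = (P−Ia)²/(P−Ia+S) = (4.925)²/(4.925+5.226) = 2219634769/929047700 ≈ 2.389 in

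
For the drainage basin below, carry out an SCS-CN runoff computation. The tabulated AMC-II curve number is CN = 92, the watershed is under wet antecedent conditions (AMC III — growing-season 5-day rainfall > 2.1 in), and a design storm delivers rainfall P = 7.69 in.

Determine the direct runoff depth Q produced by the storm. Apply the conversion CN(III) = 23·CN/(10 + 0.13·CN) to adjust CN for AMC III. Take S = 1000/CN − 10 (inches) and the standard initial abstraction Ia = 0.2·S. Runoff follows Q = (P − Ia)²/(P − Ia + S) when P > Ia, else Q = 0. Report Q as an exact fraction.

CN(III) from CN(II)=92: (23·92)/(10 + 0.13·92) = 52900/549 ≈ 96.357
S = 1000/(52900/549) − 10 = 200/529 in ≈ 0.378 in
Ia = 0.2S: 0.2·0.378 = 0.076 in (exactly 40/529)
Excess rainfall: 7.690 − 0.076 = 7.614 in; P > Ia so Q > 0
Runoff Q = (P−Ia)²/(P−Ia+S) = (7.614)²/(7.614+0.378) = 162248645601/22366172900 ≈ 7.254 in

Q = 162248645601/22366172900 in ≈ 7.254 in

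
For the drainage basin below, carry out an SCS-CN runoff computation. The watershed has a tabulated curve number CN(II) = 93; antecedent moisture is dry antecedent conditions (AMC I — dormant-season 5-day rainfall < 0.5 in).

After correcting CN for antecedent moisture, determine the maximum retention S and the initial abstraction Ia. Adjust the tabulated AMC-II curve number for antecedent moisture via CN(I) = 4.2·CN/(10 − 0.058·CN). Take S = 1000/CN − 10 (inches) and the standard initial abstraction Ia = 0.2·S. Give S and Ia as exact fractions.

CN(I) from CN(II)=93: (4.2·93)/(10 − 0.058·93) = 27900/329 ≈ 84.802
Max retention: S = 1000/(27900/329) − 10 = 500/279 in (≈ 1.792 in)
Ia = 0.2·(500/279) = 100/279 in ≈ 0.358 in

S = 500/279 in ≈ 1.792 in; Ia = 100/279 in ≈ 0.358 in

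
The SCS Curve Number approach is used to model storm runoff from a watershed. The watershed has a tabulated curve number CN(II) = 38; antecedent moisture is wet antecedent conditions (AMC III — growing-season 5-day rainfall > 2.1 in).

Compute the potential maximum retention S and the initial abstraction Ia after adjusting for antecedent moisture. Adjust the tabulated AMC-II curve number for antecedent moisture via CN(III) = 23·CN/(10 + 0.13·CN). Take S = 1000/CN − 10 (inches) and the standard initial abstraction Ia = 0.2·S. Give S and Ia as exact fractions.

Adjust CN=38 to AMC III: 23·38/(10 + 0.13·38) → 874 ÷ (747/50) = 43700/747 ≈ 58.501
Retention S: 1000/CN − 10 with CN=58.501 → S = 3100/437 ≈ 7.094 in
Ia = 0.2·(3100/437) = 620/437 in ≈ 1.419 in

S = 3100/437 in ≈ 7.094 in; Ia = 620/437 in ≈ 1.419 in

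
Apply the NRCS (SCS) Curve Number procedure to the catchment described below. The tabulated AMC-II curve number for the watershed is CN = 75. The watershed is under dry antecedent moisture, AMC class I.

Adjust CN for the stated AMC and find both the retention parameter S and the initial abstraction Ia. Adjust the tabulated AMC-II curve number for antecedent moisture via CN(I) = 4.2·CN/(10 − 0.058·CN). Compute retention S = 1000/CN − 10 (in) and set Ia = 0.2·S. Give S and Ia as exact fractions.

S = 500/63 in ≈ 7.937 in; Ia = 100/63 in ≈ 1.587 in

CN(I) from CN(II)=75: (4.2·75)/(10 − 0.058·75) = 6300/113 ≈ 55.752
Retention S: 1000/CN − 10 with CN=55.752 → S = 500/63 ≈ 7.937 in
Ia = 0.2·(500/63) = 100/63 in ≈ 1.587 in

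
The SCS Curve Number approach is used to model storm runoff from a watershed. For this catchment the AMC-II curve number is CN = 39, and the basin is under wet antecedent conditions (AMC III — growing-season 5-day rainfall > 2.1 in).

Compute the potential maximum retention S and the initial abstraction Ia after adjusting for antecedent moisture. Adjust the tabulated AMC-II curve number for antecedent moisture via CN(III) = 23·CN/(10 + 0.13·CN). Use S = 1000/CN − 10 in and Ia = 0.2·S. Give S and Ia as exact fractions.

CN(III) from CN(II)=39: (23·39)/(10 + 0.13·39) = 89700/1507 ≈ 59.522
Retention S: 1000/CN − 10 with CN=59.522 → S = 6100/897 ≈ 6.800 in
Ia = 0.2·(6100/897) = 1220/897 in ≈ 1.360 in

S = 6100/897 in ≈ 6.800 in; Ia = 1220/897 in ≈ 1.360 in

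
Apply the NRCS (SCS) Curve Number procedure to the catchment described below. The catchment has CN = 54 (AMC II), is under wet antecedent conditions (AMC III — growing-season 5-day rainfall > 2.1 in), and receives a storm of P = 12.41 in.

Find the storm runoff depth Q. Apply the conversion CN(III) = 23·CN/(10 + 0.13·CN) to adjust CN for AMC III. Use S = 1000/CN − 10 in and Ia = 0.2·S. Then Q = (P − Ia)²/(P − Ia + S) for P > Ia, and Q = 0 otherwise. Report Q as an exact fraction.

Q = 992691049/112068900 in ≈ 8.858 in

Adjust CN=54 to AMC III: 23·54/(10 + 0.13·54) → 1242 ÷ (851/50) = 2700/37 ≈ 72.973
Max retention: S = 1000/(2700/37) − 10 = 100/27 in (≈ 3.704 in)
Ia = 0.2·(100/27) = 20/27 in ≈ 0.741 in
Excess rainfall: 12.410 − 0.741 = 11.669 in; P > Ia so Q > 0
Q = (31507/2700)²/((31507/2700) + 100/27) = (992691049/7290000)/(41507/2700) = 992691049/112068900 in ≈ 8.858 in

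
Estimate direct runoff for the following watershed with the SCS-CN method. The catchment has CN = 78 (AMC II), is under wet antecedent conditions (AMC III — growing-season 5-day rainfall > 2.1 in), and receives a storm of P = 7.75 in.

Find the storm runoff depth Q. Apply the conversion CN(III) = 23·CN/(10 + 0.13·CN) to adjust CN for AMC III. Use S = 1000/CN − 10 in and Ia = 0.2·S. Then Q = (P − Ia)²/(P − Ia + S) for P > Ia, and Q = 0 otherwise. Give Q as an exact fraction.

Q = 725063329/112401276 in ≈ 6.451 in

CN(III) from CN(II)=78: (23·78)/(10 + 0.13·78) = 89700/1007 ≈ 89.076
Retention S: 1000/CN − 10 with CN=89.076 → S = 1100/897 ≈ 1.226 in
Initial abstraction Ia = S/5 = (1100/897)/5 = 220/897 ≈ 0.245 in
Since P=7.750 > Ia=0.245: effective rainfall P−Ia = 26927/3588 in
Runoff Q = (P−Ia)²/(P−Ia+S) = (7.505)²/(7.505+1.226) = 725063329/112401276 ≈ 6.451 in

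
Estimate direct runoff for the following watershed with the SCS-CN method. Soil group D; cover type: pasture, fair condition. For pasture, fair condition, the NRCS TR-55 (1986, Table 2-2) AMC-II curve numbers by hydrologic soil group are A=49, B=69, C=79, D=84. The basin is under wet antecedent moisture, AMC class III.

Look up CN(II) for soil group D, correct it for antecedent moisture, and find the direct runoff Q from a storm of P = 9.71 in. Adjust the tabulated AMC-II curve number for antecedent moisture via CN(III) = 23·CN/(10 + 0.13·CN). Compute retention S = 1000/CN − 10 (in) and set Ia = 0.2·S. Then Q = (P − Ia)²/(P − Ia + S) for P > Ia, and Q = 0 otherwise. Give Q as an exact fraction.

Q = 212514546049/24197961900 in ≈ 8.782 in

NRCS table: pasture, fair condition, soil group D → CN(II) = 84
CN(III) from CN(II)=84: (23·84)/(10 + 0.13·84) = 48300/523 ≈ 92.352
S = 1000/(48300/523) − 10 = 400/483 in ≈ 0.828 in
Ia = 0.2S: 0.2·0.828 = 0.166 in (exactly 80/483)
Excess rainfall: 9.710 − 0.166 = 9.544 in; P > Ia so Q > 0
Runoff Q = (P−Ia)²/(P−Ia+S) = (9.544)²/(9.544+0.828) = 212514546049/24197961900 ≈ 8.782 in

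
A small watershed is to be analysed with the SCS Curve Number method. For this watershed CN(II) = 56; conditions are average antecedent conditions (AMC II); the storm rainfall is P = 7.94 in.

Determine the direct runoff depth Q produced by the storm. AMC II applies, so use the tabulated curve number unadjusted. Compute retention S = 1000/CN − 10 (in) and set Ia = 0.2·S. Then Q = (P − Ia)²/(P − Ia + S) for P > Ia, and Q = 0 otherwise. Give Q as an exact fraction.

Q = 4968441/1742650 in ≈ 2.851 in

Average conditions: CN = 56 (no AMC adjustment).
Retention S: 1000/CN − 10 with CN=56.000 → S = 55/7 ≈ 7.857 in
Ia = 0.2S: 0.2·7.857 = 1.571 in (exactly 11/7)
P − Ia = 7.940 − 1.571 = 2229/350 ≈ 6.369 in (> 0, runoff occurs)
Runoff Q = (P−Ia)²/(P−Ia+S) = (6.369)²/(6.369+7.857) = 4968441/1742650 ≈ 2.851 in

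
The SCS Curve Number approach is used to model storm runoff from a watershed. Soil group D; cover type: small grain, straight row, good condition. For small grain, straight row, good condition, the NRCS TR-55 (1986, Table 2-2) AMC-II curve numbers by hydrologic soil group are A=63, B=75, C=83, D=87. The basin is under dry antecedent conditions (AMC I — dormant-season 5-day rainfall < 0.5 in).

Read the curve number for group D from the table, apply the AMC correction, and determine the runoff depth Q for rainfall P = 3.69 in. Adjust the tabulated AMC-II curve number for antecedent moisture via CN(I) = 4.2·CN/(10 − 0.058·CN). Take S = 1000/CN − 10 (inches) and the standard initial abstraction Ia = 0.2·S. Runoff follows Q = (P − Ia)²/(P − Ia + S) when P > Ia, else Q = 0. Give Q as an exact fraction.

NRCS table: small grain, straight row, good condition, soil group D → CN(II) = 87
CN(I) from CN(II)=87: (4.2·87)/(10 − 0.058·87) = 182700/2477 ≈ 73.759
Max retention: S = 1000/(182700/2477) − 10 = 6500/1827 in (≈ 3.558 in)
Ia = 0.2S: 0.2·3.558 = 0.712 in (exactly 1300/1827)
Excess rainfall: 3.690 − 0.712 = 2.978 in; P > Ia so Q > 0
Q: (544163/182700)² ÷ (1194163/182700) = 296113370569/218173580100 in (≈ 1.357 in)

Q = 296113370569/218173580100 in ≈ 1.357 in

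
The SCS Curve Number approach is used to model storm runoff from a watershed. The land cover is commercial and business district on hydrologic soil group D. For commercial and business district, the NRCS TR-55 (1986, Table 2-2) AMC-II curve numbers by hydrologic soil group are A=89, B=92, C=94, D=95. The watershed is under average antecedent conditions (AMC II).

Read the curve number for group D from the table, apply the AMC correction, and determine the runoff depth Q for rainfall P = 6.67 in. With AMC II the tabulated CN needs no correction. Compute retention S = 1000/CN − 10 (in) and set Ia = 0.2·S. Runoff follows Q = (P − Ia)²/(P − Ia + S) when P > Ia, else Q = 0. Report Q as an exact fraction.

NRCS table: commercial and business district, soil group D → CN(II) = 95
AMC II — tabulated CN = 95 applies directly.
S = 1000/95 − 10 = 10/19 in ≈ 0.526 in
Ia = 0.2·(10/19) = 2/19 in ≈ 0.105 in
P − Ia = 6.670 − 0.105 = 12473/1900 ≈ 6.565 in (> 0, runoff occurs)
Q: (12473/1900)² ÷ (13473/1900) = 155575729/25598700 in (≈ 6.077 in)

Q = 155575729/25598700 in ≈ 6.077 in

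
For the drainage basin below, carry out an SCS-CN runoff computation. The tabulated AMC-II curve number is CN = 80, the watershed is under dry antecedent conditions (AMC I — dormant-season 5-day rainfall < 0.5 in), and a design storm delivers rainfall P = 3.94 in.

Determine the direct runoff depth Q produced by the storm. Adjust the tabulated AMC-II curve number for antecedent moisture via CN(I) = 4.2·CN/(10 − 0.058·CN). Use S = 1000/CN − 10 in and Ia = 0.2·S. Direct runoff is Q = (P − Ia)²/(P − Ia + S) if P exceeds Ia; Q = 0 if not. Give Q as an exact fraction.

Q = 8334769/9593850 in ≈ 0.869 in

Adjust CN=80 to AMC I: 4.2·80/(10 − 0.058·80) → 336 ÷ (134/25) = 4200/67 ≈ 62.687
S = 1000/(4200/67) − 10 = 125/21 in ≈ 5.952 in
Ia = 0.2·(125/21) = 25/21 in ≈ 1.190 in
Excess rainfall: 3.940 − 1.190 = 2.750 in; P > Ia so Q > 0
Q = (2887/1050)²/((2887/1050) + 125/21) = (8334769/1102500)/(9137/1050) = 8334769/9593850 in ≈ 0.869 in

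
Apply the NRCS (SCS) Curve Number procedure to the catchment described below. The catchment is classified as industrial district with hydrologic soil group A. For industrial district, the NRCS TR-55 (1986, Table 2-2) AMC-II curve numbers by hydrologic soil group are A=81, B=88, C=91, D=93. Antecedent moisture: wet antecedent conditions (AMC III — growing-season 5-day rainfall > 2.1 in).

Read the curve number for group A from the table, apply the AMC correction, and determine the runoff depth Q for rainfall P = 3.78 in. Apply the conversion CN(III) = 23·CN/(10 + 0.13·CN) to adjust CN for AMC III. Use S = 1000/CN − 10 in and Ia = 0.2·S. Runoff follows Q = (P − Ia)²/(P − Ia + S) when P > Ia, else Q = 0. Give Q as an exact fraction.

NRCS table: industrial district, soil group A → CN(II) = 81
CN(III) from CN(II)=81: (23·81)/(10 + 0.13·81) = 186300/2053 ≈ 90.745
S = 1000/(186300/2053) − 10 = 1900/1863 in ≈ 1.020 in
Initial abstraction Ia = S/5 = (1900/1863)/5 = 380/1863 ≈ 0.204 in
Excess rainfall: 3.780 − 0.204 = 3.576 in; P > Ia so Q > 0
Q = (333107/93150)²/((333107/93150) + 1900/1863) = (110960273449/8676922500)/(428107/93150) = 110960273449/39878167050 in ≈ 2.782 in

Q = 110960273449/39878167050 in ≈ 2.782 in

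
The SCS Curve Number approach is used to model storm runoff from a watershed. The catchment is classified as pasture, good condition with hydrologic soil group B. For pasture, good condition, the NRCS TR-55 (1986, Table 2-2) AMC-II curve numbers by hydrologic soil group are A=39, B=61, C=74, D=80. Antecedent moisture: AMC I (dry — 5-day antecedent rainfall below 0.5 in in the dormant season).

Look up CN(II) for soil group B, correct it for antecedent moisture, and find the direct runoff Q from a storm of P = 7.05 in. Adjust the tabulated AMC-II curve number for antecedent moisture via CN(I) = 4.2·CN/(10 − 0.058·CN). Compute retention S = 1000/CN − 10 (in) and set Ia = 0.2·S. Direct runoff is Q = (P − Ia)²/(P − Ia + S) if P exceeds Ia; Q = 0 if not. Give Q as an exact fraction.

NRCS table: pasture, good condition, soil group B → CN(II) = 61
CN(I) from CN(II)=61: (4.2·61)/(10 − 0.058·61) = 42700/1077 ≈ 39.647
S = 1000/(42700/1077) − 10 = 6500/427 in ≈ 15.222 in
Initial abstraction Ia = S/5 = (6500/427)/5 = 1300/427 ≈ 3.044 in
P − Ia = 7.050 − 3.044 = 34207/8540 ≈ 4.006 in (> 0, runoff occurs)
Runoff Q = (P−Ia)²/(P−Ia+S) = (4.006)²/(4.006+15.222) = 1170118849/1402327780 ≈ 0.834 in

Q = 1170118849/1402327780 in ≈ 0.834 in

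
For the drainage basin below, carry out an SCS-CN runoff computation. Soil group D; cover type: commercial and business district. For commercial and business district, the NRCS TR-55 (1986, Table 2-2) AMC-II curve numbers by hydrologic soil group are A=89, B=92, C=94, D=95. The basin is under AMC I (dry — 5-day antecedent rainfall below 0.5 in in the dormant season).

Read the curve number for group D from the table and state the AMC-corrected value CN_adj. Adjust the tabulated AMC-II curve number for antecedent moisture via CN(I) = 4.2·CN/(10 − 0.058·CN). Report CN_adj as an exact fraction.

NRCS table: commercial and business district, soil group D → CN(II) = 95
CN(I) from CN(II)=95: (4.2·95)/(10 − 0.058·95) = 39900/449 ≈ 88.864

CN_adj = 39900/449 ≈ 88.864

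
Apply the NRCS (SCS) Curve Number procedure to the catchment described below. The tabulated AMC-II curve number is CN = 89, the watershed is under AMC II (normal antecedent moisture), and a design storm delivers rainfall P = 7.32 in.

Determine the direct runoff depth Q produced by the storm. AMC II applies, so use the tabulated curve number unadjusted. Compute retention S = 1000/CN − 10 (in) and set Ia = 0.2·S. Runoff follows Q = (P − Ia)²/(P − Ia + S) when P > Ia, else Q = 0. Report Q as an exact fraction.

Q = 247653169/41133575 in ≈ 6.021 in

Average conditions: CN = 89 (no AMC adjustment).
Retention S: 1000/CN − 10 with CN=89.000 → S = 110/89 ≈ 1.236 in
Ia = 0.2·(110/89) = 22/89 in ≈ 0.247 in
Excess rainfall: 7.320 − 0.247 = 7.073 in; P > Ia so Q > 0
Q = (15737/2225)²/((15737/2225) + 110/89) = (247653169/4950625)/(18487/2225) = 247653169/41133575 in ≈ 6.021 in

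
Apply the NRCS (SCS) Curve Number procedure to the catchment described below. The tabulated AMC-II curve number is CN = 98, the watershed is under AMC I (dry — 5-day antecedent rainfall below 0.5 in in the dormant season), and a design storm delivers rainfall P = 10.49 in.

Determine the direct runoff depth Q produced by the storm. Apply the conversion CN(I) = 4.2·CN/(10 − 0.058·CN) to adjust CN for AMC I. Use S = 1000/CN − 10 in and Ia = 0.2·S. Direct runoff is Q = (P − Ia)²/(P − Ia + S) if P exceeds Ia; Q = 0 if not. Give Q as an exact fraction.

Q = 1143661275241/115188420900 in ≈ 9.929 in

Dry (AMC I): CN(I) = 4.2·98/(10 − 0.058·98) = (2058/5)/(1079/250) = 102900/1079 ≈ 95.366
S = 1000/(102900/1079) − 10 = 500/1029 in ≈ 0.486 in
Ia = 0.2S: 0.2·0.486 = 0.097 in (exactly 100/1029)
Since P=10.490 > Ia=0.097: effective rainfall P−Ia = 1069421/102900 in
Q: (1069421/102900)² ÷ (1119421/102900) = 1143661275241/115188420900 in (≈ 9.929 in)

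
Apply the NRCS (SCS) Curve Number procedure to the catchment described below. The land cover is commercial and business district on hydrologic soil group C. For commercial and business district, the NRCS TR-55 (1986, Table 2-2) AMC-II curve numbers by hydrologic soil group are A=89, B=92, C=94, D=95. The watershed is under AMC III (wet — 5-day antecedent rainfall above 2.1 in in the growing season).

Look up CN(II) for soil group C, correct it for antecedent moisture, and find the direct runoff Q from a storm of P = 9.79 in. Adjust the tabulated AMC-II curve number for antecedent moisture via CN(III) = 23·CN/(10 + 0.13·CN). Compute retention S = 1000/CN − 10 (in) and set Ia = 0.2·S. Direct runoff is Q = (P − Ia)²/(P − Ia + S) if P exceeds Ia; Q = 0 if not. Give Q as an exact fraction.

NRCS table: commercial and business district, soil group C → CN(II) = 94
CN(III) from CN(II)=94: (23·94)/(10 + 0.13·94) = 108100/1111 ≈ 97.300
Retention S: 1000/CN − 10 with CN=97.300 → S = 300/1081 ≈ 0.278 in
Ia = 0.2·(300/1081) = 60/1081 in ≈ 0.056 in
Excess rainfall: 9.790 − 0.056 = 9.734 in; P > Ia so Q > 0
Q: (1052299/108100)² ÷ (1082299/108100) = 1107333185401/116996521900 in (≈ 9.465 in)

Q = 1107333185401/116996521900 in ≈ 9.465 in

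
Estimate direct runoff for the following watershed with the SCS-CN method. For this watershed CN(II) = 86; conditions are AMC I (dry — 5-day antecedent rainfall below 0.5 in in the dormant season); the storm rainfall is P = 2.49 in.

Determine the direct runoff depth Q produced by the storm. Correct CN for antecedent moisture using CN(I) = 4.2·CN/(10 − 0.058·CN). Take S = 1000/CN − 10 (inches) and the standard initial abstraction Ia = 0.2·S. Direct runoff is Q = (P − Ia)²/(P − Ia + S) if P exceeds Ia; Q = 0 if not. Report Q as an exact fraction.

Dry (AMC I): CN(I) = 4.2·86/(10 − 0.058·86) = (1806/5)/(1253/250) = 12900/179 ≈ 72.067
S = 1000/(12900/179) − 10 = 500/129 in ≈ 3.876 in
Ia = 0.2·(500/129) = 100/129 in ≈ 0.775 in
Since P=2.490 > Ia=0.775: effective rainfall P−Ia = 22121/12900 in
Runoff Q = (P−Ia)²/(P−Ia+S) = (1.715)²/(1.715+3.876) = 489338641/930360900 ≈ 0.526 in

Q = 489338641/930360900 in ≈ 0.526 in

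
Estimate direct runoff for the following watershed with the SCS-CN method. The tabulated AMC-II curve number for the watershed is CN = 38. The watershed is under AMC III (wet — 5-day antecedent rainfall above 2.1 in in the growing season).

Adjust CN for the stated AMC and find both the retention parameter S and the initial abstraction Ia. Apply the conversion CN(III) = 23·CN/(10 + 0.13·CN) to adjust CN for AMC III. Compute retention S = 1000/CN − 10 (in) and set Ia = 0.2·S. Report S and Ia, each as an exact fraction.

CN(III) from CN(II)=38: (23·38)/(10 + 0.13·38) = 43700/747 ≈ 58.501
Retention S: 1000/CN − 10 with CN=58.501 → S = 3100/437 ≈ 7.094 in
Initial abstraction Ia = S/5 = (3100/437)/5 = 620/437 ≈ 1.419 in

S = 3100/437 in ≈ 7.094 in; Ia = 620/437 in ≈ 1.419 in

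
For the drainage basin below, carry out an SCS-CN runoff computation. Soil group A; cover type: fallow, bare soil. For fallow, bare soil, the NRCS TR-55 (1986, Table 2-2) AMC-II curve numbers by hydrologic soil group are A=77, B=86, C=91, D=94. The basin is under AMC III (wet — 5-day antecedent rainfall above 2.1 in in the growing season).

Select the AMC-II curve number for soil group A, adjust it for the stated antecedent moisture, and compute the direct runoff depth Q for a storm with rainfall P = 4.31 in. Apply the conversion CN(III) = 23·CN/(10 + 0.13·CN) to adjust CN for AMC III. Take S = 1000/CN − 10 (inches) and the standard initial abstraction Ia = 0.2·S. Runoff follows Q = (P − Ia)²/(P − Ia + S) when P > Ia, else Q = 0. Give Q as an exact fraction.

NRCS table: fallow, bare soil, soil group A → CN(II) = 77
CN(III) from CN(II)=77: (23·77)/(10 + 0.13·77) = 7700/87 ≈ 88.506
S = 1000/(7700/87) − 10 = 100/77 in ≈ 1.299 in
Ia = 0.2·(100/77) = 20/77 in ≈ 0.260 in
Since P=4.310 > Ia=0.260: effective rainfall P−Ia = 31187/7700 in
Q = (31187/7700)²/((31187/7700) + 100/77) = (972628969/59290000)/(41187/7700) = 972628969/317139900 in ≈ 3.067 in

Q = 972628969/317139900 in ≈ 3.067 in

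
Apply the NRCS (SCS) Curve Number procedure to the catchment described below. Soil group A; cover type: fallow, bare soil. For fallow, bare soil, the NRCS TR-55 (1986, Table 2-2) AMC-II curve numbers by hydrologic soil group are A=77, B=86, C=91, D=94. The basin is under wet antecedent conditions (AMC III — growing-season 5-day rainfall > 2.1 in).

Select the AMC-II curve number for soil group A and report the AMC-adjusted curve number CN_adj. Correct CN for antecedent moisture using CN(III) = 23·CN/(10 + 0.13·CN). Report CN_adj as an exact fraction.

CN_adj = 7700/87 ≈ 88.506

NRCS table: fallow, bare soil, soil group A → CN(II) = 77
Wet (AMC III): CN(III) = 23·77/(10 + 0.13·77) = 1771/(2001/100) = 7700/87 ≈ 88.506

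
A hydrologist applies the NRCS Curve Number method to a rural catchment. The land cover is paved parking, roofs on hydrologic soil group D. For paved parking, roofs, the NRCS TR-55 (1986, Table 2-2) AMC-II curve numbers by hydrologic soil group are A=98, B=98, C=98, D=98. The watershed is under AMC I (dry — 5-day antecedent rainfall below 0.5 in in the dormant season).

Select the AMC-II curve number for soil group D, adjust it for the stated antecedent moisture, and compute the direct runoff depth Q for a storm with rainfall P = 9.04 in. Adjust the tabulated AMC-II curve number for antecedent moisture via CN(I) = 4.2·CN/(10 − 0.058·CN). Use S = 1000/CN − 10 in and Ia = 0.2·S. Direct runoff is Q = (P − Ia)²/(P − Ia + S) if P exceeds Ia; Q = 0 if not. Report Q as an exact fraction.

Q = 26462421458/3119850825 in ≈ 8.482 in

NRCS table: paved parking, roofs, soil group D → CN(II) = 98
CN(I) from CN(II)=98: (4.2·98)/(10 − 0.058·98) = 102900/1079 ≈ 95.366
Max retention: S = 1000/(102900/1079) − 10 = 500/1029 in (≈ 0.486 in)
Initial abstraction Ia = S/5 = (500/1029)/5 = 100/1029 ≈ 0.097 in
Since P=9.040 > Ia=0.097: effective rainfall P−Ia = 230054/25725 in
Q = (230054/25725)²/((230054/25725) + 500/1029) = (52924842916/661775625)/(242554/25725) = 26462421458/3119850825 in ≈ 8.482 in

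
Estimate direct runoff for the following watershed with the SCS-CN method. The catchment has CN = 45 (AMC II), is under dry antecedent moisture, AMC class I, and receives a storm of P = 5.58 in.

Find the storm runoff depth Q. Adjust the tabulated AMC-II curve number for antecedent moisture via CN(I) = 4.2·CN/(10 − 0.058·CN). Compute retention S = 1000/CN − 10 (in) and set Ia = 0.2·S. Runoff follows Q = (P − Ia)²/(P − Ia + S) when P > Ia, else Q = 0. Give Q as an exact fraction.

Q = 0 in ≈ 0.000 in

Dry (AMC I): CN(I) = 4.2·45/(10 − 0.058·45) = 189/(739/100) = 18900/739 ≈ 25.575
Retention S: 1000/CN − 10 with CN=25.575 → S = 5500/189 ≈ 29.101 in
Ia = 0.2·(5500/189) = 1100/189 in ≈ 5.820 in
P = 5.580 ≤ Ia = 5.820 in: entire storm abstracted, Q = 0.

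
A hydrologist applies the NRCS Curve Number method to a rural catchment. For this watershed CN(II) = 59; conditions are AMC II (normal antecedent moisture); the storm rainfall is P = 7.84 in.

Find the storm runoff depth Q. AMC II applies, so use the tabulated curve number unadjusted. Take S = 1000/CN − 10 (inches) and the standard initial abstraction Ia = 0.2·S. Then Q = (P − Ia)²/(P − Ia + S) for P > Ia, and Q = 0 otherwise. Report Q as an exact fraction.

Average conditions: CN = 59 (no AMC adjustment).
S = 1000/59 − 10 = 410/59 in ≈ 6.949 in
Ia = 0.2·(410/59) = 82/59 in ≈ 1.390 in
P − Ia = 7.840 − 1.390 = 9514/1475 ≈ 6.450 in (> 0, runoff occurs)
Q = (9514/1475)²/((9514/1475) + 410/59) = (90516196/2175625)/(19764/1475) = 22629049/7287975 in ≈ 3.105 in

Q = 22629049/7287975 in ≈ 3.105 in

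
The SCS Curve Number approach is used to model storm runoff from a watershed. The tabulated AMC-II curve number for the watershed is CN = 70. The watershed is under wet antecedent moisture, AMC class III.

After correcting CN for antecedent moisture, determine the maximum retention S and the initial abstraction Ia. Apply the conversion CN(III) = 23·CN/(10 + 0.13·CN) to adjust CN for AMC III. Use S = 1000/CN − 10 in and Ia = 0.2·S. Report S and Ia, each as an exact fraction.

S = 300/161 in ≈ 1.863 in; Ia = 60/161 in ≈ 0.373 in

Adjust CN=70 to AMC III: 23·70/(10 + 0.13·70) → 1610 ÷ (191/10) = 16100/191 ≈ 84.293
Retention S: 1000/CN − 10 with CN=84.293 → S = 300/161 ≈ 1.863 in
Ia = 0.2S: 0.2·1.863 = 0.373 in (exactly 60/161)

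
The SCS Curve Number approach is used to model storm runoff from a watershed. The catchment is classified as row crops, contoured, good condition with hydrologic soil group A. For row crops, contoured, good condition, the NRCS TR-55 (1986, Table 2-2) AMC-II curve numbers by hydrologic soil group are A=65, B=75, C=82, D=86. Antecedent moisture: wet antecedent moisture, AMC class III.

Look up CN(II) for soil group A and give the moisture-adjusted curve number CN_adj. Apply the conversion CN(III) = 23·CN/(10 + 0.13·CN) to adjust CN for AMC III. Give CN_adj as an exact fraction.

CN_adj = 29900/369 ≈ 81.030

NRCS table: row crops, contoured, good condition, soil group A → CN(II) = 65
Adjust CN=65 to AMC III: 23·65/(10 + 0.13·65) → 1495 ÷ (369/20) = 29900/369 ≈ 81.030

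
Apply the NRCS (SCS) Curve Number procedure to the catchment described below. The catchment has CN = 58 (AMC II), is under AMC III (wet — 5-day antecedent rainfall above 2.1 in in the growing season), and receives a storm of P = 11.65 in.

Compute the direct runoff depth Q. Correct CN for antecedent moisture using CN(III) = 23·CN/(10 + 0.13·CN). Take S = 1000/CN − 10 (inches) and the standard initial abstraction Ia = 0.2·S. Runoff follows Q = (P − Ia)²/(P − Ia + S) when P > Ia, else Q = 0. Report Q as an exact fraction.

CN(III) from CN(II)=58: (23·58)/(10 + 0.13·58) = 66700/877 ≈ 76.055
S = 1000/(66700/877) − 10 = 2100/667 in ≈ 3.148 in
Ia = 0.2S: 0.2·3.148 = 0.630 in (exactly 420/667)
Excess rainfall: 11.650 − 0.630 = 11.020 in; P > Ia so Q > 0
Runoff Q = (P−Ia)²/(P−Ia+S) = (11.020)²/(11.020+3.148) = 21612234121/2521406740 ≈ 8.571 in

Q = 21612234121/2521406740 in ≈ 8.571 in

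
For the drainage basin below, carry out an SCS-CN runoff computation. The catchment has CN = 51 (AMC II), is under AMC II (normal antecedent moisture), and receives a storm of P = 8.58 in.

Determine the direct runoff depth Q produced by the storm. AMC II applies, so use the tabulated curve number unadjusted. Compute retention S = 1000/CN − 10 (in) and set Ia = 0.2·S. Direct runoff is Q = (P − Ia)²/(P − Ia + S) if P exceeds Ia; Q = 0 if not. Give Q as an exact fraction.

AMC II — tabulated CN = 51 applies directly.
S = 1000/51 − 10 = 490/51 in ≈ 9.608 in
Ia = 0.2S: 0.2·9.608 = 1.922 in (exactly 98/51)
P − Ia = 8.580 − 1.922 = 16979/2550 ≈ 6.658 in (> 0, runoff occurs)
Q = (16979/2550)²/((16979/2550) + 490/51) = (288286441/6502500)/(41479/2550) = 288286441/105771450 in ≈ 2.726 in

Q = 288286441/105771450 in ≈ 2.726 in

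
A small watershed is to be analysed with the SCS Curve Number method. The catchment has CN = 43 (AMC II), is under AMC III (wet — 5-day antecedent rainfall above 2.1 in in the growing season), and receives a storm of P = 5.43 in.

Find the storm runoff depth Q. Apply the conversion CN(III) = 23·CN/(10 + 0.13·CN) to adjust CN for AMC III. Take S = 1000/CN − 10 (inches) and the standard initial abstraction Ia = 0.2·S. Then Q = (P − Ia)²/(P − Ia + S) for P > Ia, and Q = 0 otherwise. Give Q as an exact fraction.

Q = 59650614243/32736790100 in ≈ 1.822 in

CN(III) from CN(II)=43: (23·43)/(10 + 0.13·43) = 98900/1559 ≈ 63.438
S = 1000/(98900/1559) − 10 = 5700/989 in ≈ 5.763 in
Initial abstraction Ia = S/5 = (5700/989)/5 = 1140/989 ≈ 1.153 in
P − Ia = 5.430 − 1.153 = 423027/98900 ≈ 4.277 in (> 0, runoff occurs)
Q = (423027/98900)²/((423027/98900) + 5700/989) = (178951842729/9781210000)/(993027/98900) = 59650614243/32736790100 in ≈ 1.822 in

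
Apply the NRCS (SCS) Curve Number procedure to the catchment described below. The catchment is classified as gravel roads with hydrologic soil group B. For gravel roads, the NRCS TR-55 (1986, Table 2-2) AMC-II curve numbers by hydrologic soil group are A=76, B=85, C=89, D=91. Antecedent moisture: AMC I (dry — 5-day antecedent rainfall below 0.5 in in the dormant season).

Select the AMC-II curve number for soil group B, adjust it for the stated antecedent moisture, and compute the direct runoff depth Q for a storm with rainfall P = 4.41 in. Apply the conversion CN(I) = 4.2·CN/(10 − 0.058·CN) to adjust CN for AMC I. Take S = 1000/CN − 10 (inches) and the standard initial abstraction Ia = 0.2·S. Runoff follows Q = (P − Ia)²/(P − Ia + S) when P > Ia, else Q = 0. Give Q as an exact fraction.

NRCS table: gravel roads, soil group B → CN(II) = 85
CN(I) from CN(II)=85: (4.2·85)/(10 − 0.058·85) = 11900/169 ≈ 70.414
Max retention: S = 1000/(11900/169) − 10 = 500/119 in (≈ 4.202 in)
Ia = 0.2·(500/119) = 100/119 in ≈ 0.840 in
Excess rainfall: 4.410 − 0.840 = 3.570 in; P > Ia so Q > 0
Q = (42479/11900)²/((42479/11900) + 500/119) = (1804465441/141610000)/(92479/11900) = 1804465441/1100500100 in ≈ 1.640 in

Q = 1804465441/1100500100 in ≈ 1.640 in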